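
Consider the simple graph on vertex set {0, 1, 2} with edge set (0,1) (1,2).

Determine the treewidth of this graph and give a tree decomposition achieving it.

Treewidth 1.
One such decomposition:
Bags: B1 = {1, 2}  B2 = {0, 1}
Tree: B1–B2

Each bag holds 2 vertices, so the decomposition has width 1, which upper-bounds the treewidth. Since G has at least one edge (e.g. 1–2), it is not an edgeless graph, so tw(G) ≥ 1. Hence tw(G) = 1 exactly.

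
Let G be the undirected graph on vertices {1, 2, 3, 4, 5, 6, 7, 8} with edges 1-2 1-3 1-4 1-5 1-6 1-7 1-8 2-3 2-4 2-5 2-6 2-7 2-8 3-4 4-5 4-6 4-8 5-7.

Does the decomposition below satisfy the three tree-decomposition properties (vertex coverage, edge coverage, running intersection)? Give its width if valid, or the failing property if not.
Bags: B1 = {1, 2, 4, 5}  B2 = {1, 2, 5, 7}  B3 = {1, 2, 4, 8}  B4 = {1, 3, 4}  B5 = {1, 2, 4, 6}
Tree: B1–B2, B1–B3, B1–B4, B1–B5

A tree decomposition must satisfy three properties: every vertex lies in some bag; for every edge, both endpoints lie together in some bag; and for every vertex, the bags containing it form a connected subtree. Here edge (2,3) lies in no bag, so the decomposition is invalid.

No — edge (2,3) lies in no bag.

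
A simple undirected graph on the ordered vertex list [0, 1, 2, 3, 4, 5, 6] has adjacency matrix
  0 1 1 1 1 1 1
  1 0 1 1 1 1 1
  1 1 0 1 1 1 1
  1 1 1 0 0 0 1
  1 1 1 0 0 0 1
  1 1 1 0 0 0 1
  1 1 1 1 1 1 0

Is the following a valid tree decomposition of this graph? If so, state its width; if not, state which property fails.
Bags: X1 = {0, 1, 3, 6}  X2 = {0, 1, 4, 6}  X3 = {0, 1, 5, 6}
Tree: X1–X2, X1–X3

No — vertex 2 appears in no bag.

A tree decomposition must satisfy three properties: every vertex lies in some bag; for every edge, both endpoints lie together in some bag; and for every vertex, the bags containing it form a connected subtree. Here vertex 2 appears in no bag, so the decomposition is invalid.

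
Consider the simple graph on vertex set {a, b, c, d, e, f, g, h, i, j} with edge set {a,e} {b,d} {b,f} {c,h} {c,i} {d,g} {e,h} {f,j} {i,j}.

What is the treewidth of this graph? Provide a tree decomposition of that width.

Treewidth 1.
One such decomposition:
Bags: B1 = {a, e}  B2 = {e, h}  B3 = {c, h}  B4 = {c, i}  B5 = {i, j}  B6 = {f, j}  B7 = {b, f}  B8 = {b, d}  B9 = {d, g}
Tree: B1–B2, B2–B3, B3–B4, B4–B5, B5–B6, B6–B7, B7–B8, B8–B9

Every bag has size at most 2, so the width is 2 − 1 = 1 and tw(G) ≤ 1. G has an edge, so its treewidth is at least 1. The upper and lower bounds meet at 1, so that is the treewidth.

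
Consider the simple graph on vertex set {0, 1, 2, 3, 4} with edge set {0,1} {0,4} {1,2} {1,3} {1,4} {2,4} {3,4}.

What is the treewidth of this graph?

A width-2 tree decomposition is:
Bags: B1 = {0, 1, 4}  B2 = {1, 2, 4}  B3 = {1, 3, 4}
Tree: B1–B2, B2–B3
The largest bag has 3 vertices, giving width 2; this decomposition certifies tw(G) ≤ 2. For the lower bound, the 3 vertices {0, 1, 4} are pairwise adjacent, and any tree decomposition puts a clique entirely inside one bag — forcing width ≥ 2. The upper and lower bounds meet at 2, so that is the treewidth.

2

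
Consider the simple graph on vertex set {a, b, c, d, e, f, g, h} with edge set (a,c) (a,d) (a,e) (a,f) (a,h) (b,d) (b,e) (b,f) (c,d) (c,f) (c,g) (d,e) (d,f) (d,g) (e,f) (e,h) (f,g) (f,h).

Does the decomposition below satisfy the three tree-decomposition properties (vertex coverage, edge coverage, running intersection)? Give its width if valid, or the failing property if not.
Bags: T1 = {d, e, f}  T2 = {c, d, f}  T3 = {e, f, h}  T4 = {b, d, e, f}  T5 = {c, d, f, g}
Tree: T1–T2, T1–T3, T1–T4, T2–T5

A tree decomposition must satisfy three properties: every vertex lies in some bag; for every edge, both endpoints lie together in some bag; and for every vertex, the bags containing it form a connected subtree. Here vertex a appears in no bag, so the decomposition is invalid.

No — vertex a appears in no bag.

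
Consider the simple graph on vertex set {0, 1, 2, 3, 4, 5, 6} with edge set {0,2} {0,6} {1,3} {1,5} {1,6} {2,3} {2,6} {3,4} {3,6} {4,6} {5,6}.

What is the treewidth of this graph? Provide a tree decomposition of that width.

The largest bag has 3 vertices, giving width 2; this decomposition certifies tw(G) ≤ 2. For the lower bound, the 3 vertices {0, 2, 6} are pairwise adjacent, and any tree decomposition puts a clique entirely inside one bag — forcing width ≥ 2. The upper and lower bounds meet at 2, so that is the treewidth.

Treewidth 2.
Bags: B1 = {2, 3, 6}  B2 = {0, 2, 6}  B3 = {3, 4, 6}  B4 = {1, 3, 6}  B5 = {1, 5, 6}
Tree: B1–B2, B1–B3, B3–B4, B4–B5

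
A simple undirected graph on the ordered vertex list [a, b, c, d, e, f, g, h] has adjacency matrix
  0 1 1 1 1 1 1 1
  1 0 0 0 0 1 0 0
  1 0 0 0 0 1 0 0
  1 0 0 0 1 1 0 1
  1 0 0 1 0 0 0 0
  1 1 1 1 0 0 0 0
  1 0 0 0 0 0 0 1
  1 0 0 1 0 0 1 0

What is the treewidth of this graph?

A width-2 tree decomposition is:
Bags: B1 = {a, g, h}  B2 = {a, d, h}  B3 = {a, d, f}  B4 = {a, d, e}  B5 = {a, b, f}  B6 = {a, c, f}
Tree: B1–B2, B2–B3, B3–B4, B3–B5, B5–B6
Each bag holds 3 vertices, so the decomposition has width 2, which upper-bounds the treewidth. Conversely, {a, d, e} is a clique of size 3, and the vertices of any clique must share a bag in every tree decomposition; so some bag has ≥ 3 vertices and tw(G) ≥ 2. The upper and lower bounds meet at 2, so that is the treewidth.

2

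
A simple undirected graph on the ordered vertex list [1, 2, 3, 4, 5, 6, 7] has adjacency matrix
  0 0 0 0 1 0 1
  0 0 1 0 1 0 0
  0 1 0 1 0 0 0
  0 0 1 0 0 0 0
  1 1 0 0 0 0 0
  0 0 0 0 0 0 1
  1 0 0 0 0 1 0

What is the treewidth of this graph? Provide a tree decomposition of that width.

The largest bag has 2 vertices, giving width 1; this decomposition certifies tw(G) ≤ 1. Any graph with an edge has treewidth ≥ 1, and G has the edge 4–3. The upper and lower bounds meet at 1, so that is the treewidth.

Treewidth 1.
Bags: B1 = {3, 4}  B2 = {2, 3}  B3 = {2, 5}  B4 = {1, 5}  B5 = {1, 7}  B6 = {6, 7}
Tree: B1–B2, B2–B3, B3–B4, B4–B5, B5–B6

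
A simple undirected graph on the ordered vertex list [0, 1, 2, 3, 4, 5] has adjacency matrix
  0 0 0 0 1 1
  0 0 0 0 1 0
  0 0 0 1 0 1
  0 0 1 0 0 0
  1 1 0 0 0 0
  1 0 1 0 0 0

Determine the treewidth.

A width-1 tree decomposition is:
Bags: B1 = {2, 3}  B2 = {2, 5}  B3 = {0, 5}  B4 = {0, 4}  B5 = {1, 4}
Tree: B1–B2, B2–B3, B3–B4, B4–B5
The largest bag has 2 vertices, giving width 1; this decomposition certifies tw(G) ≤ 1. Any graph with an edge has treewidth ≥ 1, and G has the edge 3–2. Combining the bounds, tw(G) = 1.

1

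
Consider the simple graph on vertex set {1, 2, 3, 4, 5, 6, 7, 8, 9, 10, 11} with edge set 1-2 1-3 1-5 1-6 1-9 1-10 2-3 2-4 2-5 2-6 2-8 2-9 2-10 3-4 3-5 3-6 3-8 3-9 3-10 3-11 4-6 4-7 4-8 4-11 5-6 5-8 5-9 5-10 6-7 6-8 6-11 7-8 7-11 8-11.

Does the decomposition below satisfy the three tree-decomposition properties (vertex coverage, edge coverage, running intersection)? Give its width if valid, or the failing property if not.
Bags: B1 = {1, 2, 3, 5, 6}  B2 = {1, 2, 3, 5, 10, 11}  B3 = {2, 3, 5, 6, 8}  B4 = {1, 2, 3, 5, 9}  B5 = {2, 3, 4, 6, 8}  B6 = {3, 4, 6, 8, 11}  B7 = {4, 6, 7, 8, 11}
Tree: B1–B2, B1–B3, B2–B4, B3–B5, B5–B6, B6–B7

A tree decomposition must satisfy three properties: every vertex lies in some bag; for every edge, both endpoints lie together in some bag; and for every vertex, the bags containing it form a connected subtree. Here bags containing vertex 11 are not connected in the tree, so the decomposition is invalid.

No — bags containing vertex 11 are not connected in the tree.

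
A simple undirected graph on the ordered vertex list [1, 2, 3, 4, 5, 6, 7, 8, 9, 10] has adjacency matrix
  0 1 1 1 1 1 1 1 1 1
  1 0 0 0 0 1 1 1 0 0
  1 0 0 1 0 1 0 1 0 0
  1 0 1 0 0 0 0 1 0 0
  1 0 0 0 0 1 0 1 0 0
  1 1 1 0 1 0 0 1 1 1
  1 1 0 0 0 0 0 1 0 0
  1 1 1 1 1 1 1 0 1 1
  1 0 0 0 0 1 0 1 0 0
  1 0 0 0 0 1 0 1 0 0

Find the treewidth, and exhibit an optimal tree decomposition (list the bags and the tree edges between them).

Every bag has size at most 4, so the width is 4 − 1 = 3 and tw(G) ≤ 3. For the lower bound, the 4 vertices {1, 3, 4, 8} are pairwise adjacent, and any tree decomposition puts a clique entirely inside one bag — forcing width ≥ 3. Combining the bounds, tw(G) = 3.

Treewidth 3.
One such decomposition:
Bags: B1 = {1, 6, 8, 9}  B2 = {1, 2, 6, 8}  B3 = {1, 6, 8, 10}  B4 = {1, 2, 7, 8}  B5 = {1, 3, 6, 8}  B6 = {1, 5, 6, 8}  B7 = {1, 3, 4, 8}
Tree: B1–B2, B1–B3, B2–B4, B1–B5, B3–B6, B5–B7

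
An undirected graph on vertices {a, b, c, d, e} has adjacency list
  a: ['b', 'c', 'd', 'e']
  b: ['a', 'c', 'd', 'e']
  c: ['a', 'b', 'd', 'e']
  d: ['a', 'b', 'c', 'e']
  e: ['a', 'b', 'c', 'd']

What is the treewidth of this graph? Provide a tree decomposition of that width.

A single bag containing all 5 vertices is trivially a valid decomposition of width 4. On the other hand G contains the 5-clique {a, b, c, d, e}. A clique must lie in a single bag of any decomposition, so no decomposition can have width below 4. Therefore the treewidth is 4.

Treewidth 4.
Bags: B1 = {a, b, c, d, e}
Tree: (single bag)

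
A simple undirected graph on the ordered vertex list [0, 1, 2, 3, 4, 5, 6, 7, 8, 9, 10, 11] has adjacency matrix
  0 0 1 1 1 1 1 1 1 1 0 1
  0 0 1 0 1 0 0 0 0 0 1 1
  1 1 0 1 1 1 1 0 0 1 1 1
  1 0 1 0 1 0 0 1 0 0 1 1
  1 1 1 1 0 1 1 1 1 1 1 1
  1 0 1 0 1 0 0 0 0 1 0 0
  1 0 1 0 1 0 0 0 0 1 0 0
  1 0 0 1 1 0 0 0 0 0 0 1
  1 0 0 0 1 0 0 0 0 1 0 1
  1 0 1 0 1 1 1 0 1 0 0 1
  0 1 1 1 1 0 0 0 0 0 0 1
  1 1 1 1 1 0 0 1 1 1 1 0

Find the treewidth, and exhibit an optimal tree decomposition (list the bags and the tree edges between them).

The largest bag has 5 vertices, giving width 4; this decomposition certifies tw(G) ≤ 4. On the other hand G contains the 5-clique {0, 4, 8, 9, 11}. A clique must lie in a single bag of any decomposition, so no decomposition can have width below 4. The upper and lower bounds meet at 4, so that is the treewidth.

Treewidth 4.
One optimal decomposition is:
Bags: B1 = {0, 2, 4, 9, 11}  B2 = {0, 2, 4, 5, 9}  B3 = {0, 2, 3, 4, 11}  B4 = {2, 3, 4, 10, 11}  B5 = {0, 2, 4, 6, 9}  B6 = {0, 3, 4, 7, 11}  B7 = {0, 4, 8, 9, 11}  B8 = {1, 2, 4, 10, 11}
Tree: B1–B2, B1–B3, B3–B4, B2–B5, B3–B6, B1–B7, B4–B8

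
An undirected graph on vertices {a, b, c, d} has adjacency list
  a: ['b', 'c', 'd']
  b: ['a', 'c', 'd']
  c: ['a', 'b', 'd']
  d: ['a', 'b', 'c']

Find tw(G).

3

A width-3 tree decomposition is:
Bags: B1 = {a, b, c, d}
Tree: (single bag)
With just one bag of size 4, the width is 4 − 1 = 3, so tw(G) ≤ 3. On the other hand G contains the 4-clique {a, b, c, d}. A clique must lie in a single bag of any decomposition, so no decomposition can have width below 3. Hence tw(G) = 3 exactly.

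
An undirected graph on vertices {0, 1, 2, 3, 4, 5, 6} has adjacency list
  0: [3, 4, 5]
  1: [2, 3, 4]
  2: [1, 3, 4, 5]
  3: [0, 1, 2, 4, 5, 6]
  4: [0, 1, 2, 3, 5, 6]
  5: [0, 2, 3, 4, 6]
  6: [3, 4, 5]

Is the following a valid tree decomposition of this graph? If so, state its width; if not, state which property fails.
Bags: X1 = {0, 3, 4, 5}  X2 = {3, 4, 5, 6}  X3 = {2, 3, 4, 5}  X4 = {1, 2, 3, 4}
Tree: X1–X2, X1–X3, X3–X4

Vertex coverage: the bags together contain {0, 1, 2, 3, 4, 5, 6}, the full vertex set. Edge coverage: each edge of G has both endpoints in at least one bag. Running intersection: for every vertex, the bags containing it form a connected subtree. All three properties hold, so this is a valid tree decomposition of width max|bag| − 1 = 3, and hence tw(G) ≤ 3.

Yes; width 3.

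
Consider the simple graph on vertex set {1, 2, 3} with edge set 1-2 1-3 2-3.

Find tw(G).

2

A width-2 tree decomposition is:
Bags: B1 = {1, 2, 3}
Tree: (single bag)
A single bag containing all 3 vertices is trivially a valid decomposition of width 2. For the lower bound, the 3 vertices {1, 2, 3} are pairwise adjacent, and any tree decomposition puts a clique entirely inside one bag — forcing width ≥ 2. The upper and lower bounds meet at 2, so that is the treewidth.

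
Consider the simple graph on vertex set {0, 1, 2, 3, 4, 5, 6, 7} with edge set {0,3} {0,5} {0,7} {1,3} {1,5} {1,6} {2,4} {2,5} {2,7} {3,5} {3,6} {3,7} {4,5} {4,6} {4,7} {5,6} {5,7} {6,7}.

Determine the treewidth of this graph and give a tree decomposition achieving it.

Treewidth 3.
One optimal decomposition is:
Bags: B1 = {3, 5, 6, 7}  B2 = {4, 5, 6, 7}  B3 = {1, 3, 5, 6}  B4 = {0, 3, 5, 7}  B5 = {2, 4, 5, 7}
Tree: B1–B2, B1–B3, B1–B4, B2–B5

The largest bag has 4 vertices, giving width 3; this decomposition certifies tw(G) ≤ 3. On the other hand G contains the 4-clique {1, 3, 5, 6}. A clique must lie in a single bag of any decomposition, so no decomposition can have width below 3. Therefore the treewidth is 3.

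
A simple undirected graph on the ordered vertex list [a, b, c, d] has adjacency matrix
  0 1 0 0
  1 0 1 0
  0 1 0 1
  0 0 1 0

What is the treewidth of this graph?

1

A width-1 tree decomposition is:
Bags: B1 = {a, b}  B2 = {b, c}  B3 = {c, d}
Tree: B1–B2, B2–B3
The largest bag has 2 vertices, giving width 1; this decomposition certifies tw(G) ≤ 1. Since G has at least one edge (e.g. a–b), it is not an edgeless graph, so tw(G) ≥ 1. The upper and lower bounds meet at 1, so that is the treewidth.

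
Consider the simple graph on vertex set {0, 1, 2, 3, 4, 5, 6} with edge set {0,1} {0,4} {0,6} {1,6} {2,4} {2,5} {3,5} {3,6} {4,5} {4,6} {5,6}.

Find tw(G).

A width-2 tree decomposition is:
Bags: B1 = {2, 4, 5}  B2 = {4, 5, 6}  B3 = {0, 4, 6}  B4 = {0, 1, 6}  B5 = {3, 5, 6}
Tree: B1–B2, B2–B3, B3–B4, B2–B5
Each bag holds 3 vertices, so the decomposition has width 2, which upper-bounds the treewidth. For the lower bound, the 3 vertices {2, 4, 5} are pairwise adjacent, and any tree decomposition puts a clique entirely inside one bag — forcing width ≥ 2. The upper and lower bounds meet at 2, so that is the treewidth.

2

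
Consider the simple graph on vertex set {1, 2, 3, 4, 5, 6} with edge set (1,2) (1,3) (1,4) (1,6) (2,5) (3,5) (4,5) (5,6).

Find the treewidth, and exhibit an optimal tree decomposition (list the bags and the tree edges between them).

Treewidth 2.
Bags: B1 = {1, 4, 5}  B2 = {1, 2, 5}  B3 = {1, 3, 5}  B4 = {1, 5, 6}
Tree: B1–B2, B2–B3, B3–B4

Each bag holds 3 vertices, so the decomposition has width 2, which upper-bounds the treewidth. For the lower bound, G contains the cycle 1–4–5–2–1, so G is not a forest; only forests have treewidth ≤ 1, hence tw(G) ≥ 2. Therefore the treewidth is 2.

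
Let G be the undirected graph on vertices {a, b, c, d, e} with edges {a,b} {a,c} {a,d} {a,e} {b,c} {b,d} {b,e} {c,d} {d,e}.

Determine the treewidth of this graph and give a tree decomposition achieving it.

Treewidth 3.
Bags: B1 = {a, b, c, d}  B2 = {a, b, d, e}
Tree: B1–B2

Every bag has size at most 4, so the width is 4 − 1 = 3 and tw(G) ≤ 3. On the other hand G contains the 4-clique {a, b, d, e}. A clique must lie in a single bag of any decomposition, so no decomposition can have width below 3. Therefore the treewidth is 3.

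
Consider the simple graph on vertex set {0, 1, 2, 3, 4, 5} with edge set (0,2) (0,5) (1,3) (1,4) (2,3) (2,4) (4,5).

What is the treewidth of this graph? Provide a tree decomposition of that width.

Every bag has size at most 3, so the width is 3 − 1 = 2 and tw(G) ≤ 2. The edges 1–3–2–4–1 form a cycle, so G is not a tree and its treewidth is at least 2. Combining the bounds, tw(G) = 2.

Treewidth 2.
Bags: B1 = {1, 3, 4}  B2 = {2, 3, 4}  B3 = {2, 4, 5}  B4 = {0, 2, 5}
Tree: B1–B2, B2–B3, B3–B4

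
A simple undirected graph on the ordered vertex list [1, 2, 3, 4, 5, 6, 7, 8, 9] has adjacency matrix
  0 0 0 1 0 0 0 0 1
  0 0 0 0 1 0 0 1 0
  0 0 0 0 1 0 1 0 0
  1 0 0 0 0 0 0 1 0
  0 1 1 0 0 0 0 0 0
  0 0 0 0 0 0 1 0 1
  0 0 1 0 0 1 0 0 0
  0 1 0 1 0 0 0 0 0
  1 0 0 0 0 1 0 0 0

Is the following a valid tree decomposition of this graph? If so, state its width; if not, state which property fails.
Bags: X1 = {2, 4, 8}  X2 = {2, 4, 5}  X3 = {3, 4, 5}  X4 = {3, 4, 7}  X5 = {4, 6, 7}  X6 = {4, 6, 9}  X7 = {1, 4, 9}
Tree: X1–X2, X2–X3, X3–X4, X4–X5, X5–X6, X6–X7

Vertex coverage: the bags together contain {1, 2, 3, 4, 5, 6, 7, 8, 9}, the full vertex set. Edge coverage: each edge of G has both endpoints in at least one bag. Running intersection: for every vertex, the bags containing it form a connected subtree. All three properties hold, so this is a valid tree decomposition of width max|bag| − 1 = 2, and hence tw(G) ≤ 2.

Yes; width 2.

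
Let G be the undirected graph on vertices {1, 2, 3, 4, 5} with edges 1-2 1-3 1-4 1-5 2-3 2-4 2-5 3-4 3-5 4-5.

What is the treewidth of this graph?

4

A width-4 tree decomposition is:
Bags: B1 = {1, 2, 3, 4, 5}
Tree: (single bag)
A single bag containing all 5 vertices is trivially a valid decomposition of width 4. Conversely, {1, 2, 3, 4, 5} is a clique of size 5, and the vertices of any clique must share a bag in every tree decomposition; so some bag has ≥ 5 vertices and tw(G) ≥ 4. The upper and lower bounds meet at 4, so that is the treewidth.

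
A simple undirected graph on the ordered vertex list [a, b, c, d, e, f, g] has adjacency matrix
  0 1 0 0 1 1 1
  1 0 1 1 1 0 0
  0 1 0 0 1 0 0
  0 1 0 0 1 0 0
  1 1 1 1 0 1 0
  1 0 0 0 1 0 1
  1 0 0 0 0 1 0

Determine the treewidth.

2

A width-2 tree decomposition is:
Bags: B1 = {a, b, e}  B2 = {b, c, e}  B3 = {a, e, f}  B4 = {b, d, e}  B5 = {a, f, g}
Tree: B1–B2, B1–B3, B2–B4, B3–B5
Every bag has size at most 3, so the width is 3 − 1 = 2 and tw(G) ≤ 2. Conversely, {a, f, g} is a clique of size 3, and the vertices of any clique must share a bag in every tree decomposition; so some bag has ≥ 3 vertices and tw(G) ≥ 2. Hence tw(G) = 2 exactly.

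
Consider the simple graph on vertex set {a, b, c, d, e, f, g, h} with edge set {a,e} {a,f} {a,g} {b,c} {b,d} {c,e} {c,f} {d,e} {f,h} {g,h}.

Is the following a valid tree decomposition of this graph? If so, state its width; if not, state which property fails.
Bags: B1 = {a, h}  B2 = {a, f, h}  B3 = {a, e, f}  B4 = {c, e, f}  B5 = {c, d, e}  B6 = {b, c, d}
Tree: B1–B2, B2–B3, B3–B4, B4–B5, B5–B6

A tree decomposition must satisfy three properties: every vertex lies in some bag; for every edge, both endpoints lie together in some bag; and for every vertex, the bags containing it form a connected subtree. Here vertex g appears in no bag, so the decomposition is invalid.

No — vertex g appears in no bag.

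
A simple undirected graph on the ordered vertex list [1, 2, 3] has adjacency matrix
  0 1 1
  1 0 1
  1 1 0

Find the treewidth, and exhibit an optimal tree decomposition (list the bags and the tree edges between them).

Treewidth 2.
One optimal decomposition is:
Bags: B1 = {1, 2, 3}
Tree: (single bag)

With just one bag of size 3, the width is 3 − 1 = 2, so tw(G) ≤ 2. Conversely, {1, 2, 3} is a clique of size 3, and the vertices of any clique must share a bag in every tree decomposition; so some bag has ≥ 3 vertices and tw(G) ≥ 2. The upper and lower bounds meet at 2, so that is the treewidth.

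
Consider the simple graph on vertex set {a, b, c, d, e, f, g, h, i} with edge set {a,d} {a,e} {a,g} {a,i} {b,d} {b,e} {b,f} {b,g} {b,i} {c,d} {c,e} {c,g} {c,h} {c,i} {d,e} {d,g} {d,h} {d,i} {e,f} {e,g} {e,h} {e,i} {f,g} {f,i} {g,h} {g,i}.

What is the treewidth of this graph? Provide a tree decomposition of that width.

Treewidth 4.
One optimal decomposition is:
Bags: B1 = {c, d, e, g, i}  B2 = {c, d, e, g, h}  B3 = {b, d, e, g, i}  B4 = {b, e, f, g, i}  B5 = {a, d, e, g, i}
Tree: B1–B2, B1–B3, B3–B4, B3–B5

Each bag holds 5 vertices, so the decomposition has width 4, which upper-bounds the treewidth. Conversely, {c, d, e, g, h} is a clique of size 5, and the vertices of any clique must share a bag in every tree decomposition; so some bag has ≥ 5 vertices and tw(G) ≥ 4. The upper and lower bounds meet at 4, so that is the treewidth.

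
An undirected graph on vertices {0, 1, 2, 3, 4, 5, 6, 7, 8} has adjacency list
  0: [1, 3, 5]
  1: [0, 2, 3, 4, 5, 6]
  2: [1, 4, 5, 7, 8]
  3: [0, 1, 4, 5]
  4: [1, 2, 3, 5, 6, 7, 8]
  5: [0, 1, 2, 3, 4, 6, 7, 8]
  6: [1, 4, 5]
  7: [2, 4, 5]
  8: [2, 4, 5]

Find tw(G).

A width-3 tree decomposition is:
Bags: B1 = {2, 4, 5, 7}  B2 = {1, 2, 4, 5}  B3 = {2, 4, 5, 8}  B4 = {1, 4, 5, 6}  B5 = {1, 3, 4, 5}  B6 = {0, 1, 3, 5}
Tree: B1–B2, B2–B3, B2–B4, B2–B5, B5–B6
Every bag has size at most 4, so the width is 4 − 1 = 3 and tw(G) ≤ 3. On the other hand G contains the 4-clique {0, 1, 3, 5}. A clique must lie in a single bag of any decomposition, so no decomposition can have width below 3. Therefore the treewidth is 3.

3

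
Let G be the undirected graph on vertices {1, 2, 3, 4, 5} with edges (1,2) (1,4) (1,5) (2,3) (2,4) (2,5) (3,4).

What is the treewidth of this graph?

A width-2 tree decomposition is:
Bags: B1 = {1, 2, 4}  B2 = {2, 3, 4}  B3 = {1, 2, 5}
Tree: B1–B2, B1–B3
Each bag holds 3 vertices, so the decomposition has width 2, which upper-bounds the treewidth. On the other hand G contains the 3-clique {1, 2, 4}. A clique must lie in a single bag of any decomposition, so no decomposition can have width below 2. Combining the bounds, tw(G) = 2.

2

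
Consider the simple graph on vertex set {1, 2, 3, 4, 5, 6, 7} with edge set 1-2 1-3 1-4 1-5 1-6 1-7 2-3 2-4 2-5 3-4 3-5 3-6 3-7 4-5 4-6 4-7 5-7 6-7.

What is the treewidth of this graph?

A width-4 tree decomposition is:
Bags: B1 = {1, 2, 3, 4, 5}  B2 = {1, 3, 4, 5, 7}  B3 = {1, 3, 4, 6, 7}
Tree: B1–B2, B2–B3
Each bag holds 5 vertices, so the decomposition has width 4, which upper-bounds the treewidth. Conversely, {1, 2, 3, 4, 5} is a clique of size 5, and the vertices of any clique must share a bag in every tree decomposition; so some bag has ≥ 5 vertices and tw(G) ≥ 4. The upper and lower bounds meet at 4, so that is the treewidth.

4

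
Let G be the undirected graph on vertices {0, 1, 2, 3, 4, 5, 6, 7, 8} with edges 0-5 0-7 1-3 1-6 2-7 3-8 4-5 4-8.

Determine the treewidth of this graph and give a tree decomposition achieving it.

Treewidth 1.
Bags: B1 = {2, 7}  B2 = {0, 7}  B3 = {0, 5}  B4 = {4, 5}  B5 = {4, 8}  B6 = {3, 8}  B7 = {1, 3}  B8 = {1, 6}
Tree: B1–B2, B2–B3, B3–B4, B4–B5, B5–B6, B6–B7, B7–B8

The largest bag has 2 vertices, giving width 1; this decomposition certifies tw(G) ≤ 1. Since G has at least one edge (e.g. 2–7), it is not an edgeless graph, so tw(G) ≥ 1. Combining the bounds, tw(G) = 1.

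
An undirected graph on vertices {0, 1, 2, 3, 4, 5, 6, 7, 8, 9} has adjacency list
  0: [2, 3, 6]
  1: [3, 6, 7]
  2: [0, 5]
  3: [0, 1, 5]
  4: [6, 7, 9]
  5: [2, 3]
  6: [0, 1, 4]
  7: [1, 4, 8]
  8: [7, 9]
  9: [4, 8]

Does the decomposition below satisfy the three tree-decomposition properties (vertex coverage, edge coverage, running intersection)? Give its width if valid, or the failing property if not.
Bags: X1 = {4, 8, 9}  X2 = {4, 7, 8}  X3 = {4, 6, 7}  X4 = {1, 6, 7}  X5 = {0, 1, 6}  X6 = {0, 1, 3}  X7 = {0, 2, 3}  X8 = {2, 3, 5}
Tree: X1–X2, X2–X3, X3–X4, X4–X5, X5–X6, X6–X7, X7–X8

Vertex coverage: the bags together contain {0, 1, 2, 3, 4, 5, 6, 7, 8, 9}, the full vertex set. Edge coverage: each edge of G has both endpoints in at least one bag. Running intersection: for every vertex, the bags containing it form a connected subtree. All three properties hold, so this is a valid tree decomposition of width max|bag| − 1 = 2, and hence tw(G) ≤ 2.

Yes; width 2.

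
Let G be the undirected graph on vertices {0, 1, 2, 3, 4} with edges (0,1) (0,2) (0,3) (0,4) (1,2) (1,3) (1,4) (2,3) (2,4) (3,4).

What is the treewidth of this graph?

4

A width-4 tree decomposition is:
Bags: B1 = {0, 1, 2, 3, 4}
Tree: (single bag)
With just one bag of size 5, the width is 5 − 1 = 4, so tw(G) ≤ 4. For the lower bound, the 5 vertices {0, 1, 2, 3, 4} are pairwise adjacent, and any tree decomposition puts a clique entirely inside one bag — forcing width ≥ 4. Therefore the treewidth is 4.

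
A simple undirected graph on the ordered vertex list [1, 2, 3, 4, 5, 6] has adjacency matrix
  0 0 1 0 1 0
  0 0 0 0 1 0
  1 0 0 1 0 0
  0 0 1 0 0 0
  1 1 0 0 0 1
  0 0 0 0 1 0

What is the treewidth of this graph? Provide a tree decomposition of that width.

Each bag holds 2 vertices, so the decomposition has width 1, which upper-bounds the treewidth. Any graph with an edge has treewidth ≥ 1, and G has the edge 3–1. Combining the bounds, tw(G) = 1.

Treewidth 1.
Bags: B1 = {1, 3}  B2 = {3, 4}  B3 = {1, 5}  B4 = {5, 6}  B5 = {2, 5}
Tree: B1–B2, B1–B3, B3–B4, B4–B5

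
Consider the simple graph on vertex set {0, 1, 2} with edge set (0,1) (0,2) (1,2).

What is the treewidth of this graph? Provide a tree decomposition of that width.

Treewidth 2.
Bags: B1 = {0, 1, 2}
Tree: (single bag)

With just one bag of size 3, the width is 3 − 1 = 2, so tw(G) ≤ 2. On the other hand G contains the 3-clique {0, 1, 2}. A clique must lie in a single bag of any decomposition, so no decomposition can have width below 2. Therefore the treewidth is 2.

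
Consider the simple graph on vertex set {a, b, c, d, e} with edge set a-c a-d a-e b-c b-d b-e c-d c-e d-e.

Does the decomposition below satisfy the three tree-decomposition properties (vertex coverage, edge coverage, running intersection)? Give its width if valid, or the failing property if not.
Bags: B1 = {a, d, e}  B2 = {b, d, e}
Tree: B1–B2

A tree decomposition must satisfy three properties: every vertex lies in some bag; for every edge, both endpoints lie together in some bag; and for every vertex, the bags containing it form a connected subtree. Here vertex c appears in no bag, so the decomposition is invalid.

No — vertex c appears in no bag.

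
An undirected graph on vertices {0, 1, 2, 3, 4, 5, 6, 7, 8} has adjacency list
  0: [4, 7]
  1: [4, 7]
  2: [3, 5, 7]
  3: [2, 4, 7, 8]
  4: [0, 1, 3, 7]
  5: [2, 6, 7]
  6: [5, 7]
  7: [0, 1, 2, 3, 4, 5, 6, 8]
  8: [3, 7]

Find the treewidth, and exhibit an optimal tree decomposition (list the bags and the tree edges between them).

Each bag holds 3 vertices, so the decomposition has width 2, which upper-bounds the treewidth. For the lower bound, the 3 vertices {0, 4, 7} are pairwise adjacent, and any tree decomposition puts a clique entirely inside one bag — forcing width ≥ 2. The upper and lower bounds meet at 2, so that is the treewidth.

Treewidth 2.
One optimal decomposition is:
Bags: B1 = {3, 4, 7}  B2 = {3, 7, 8}  B3 = {0, 4, 7}  B4 = {2, 3, 7}  B5 = {2, 5, 7}  B6 = {5, 6, 7}  B7 = {1, 4, 7}
Tree: B1–B2, B1–B3, B2–B4, B4–B5, B5–B6, B3–B7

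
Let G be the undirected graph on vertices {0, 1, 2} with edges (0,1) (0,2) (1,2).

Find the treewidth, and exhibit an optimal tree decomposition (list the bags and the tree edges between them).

Treewidth 2.
Bags: B1 = {0, 1, 2}
Tree: (single bag)

A single bag containing all 3 vertices is trivially a valid decomposition of width 2. For the lower bound, the 3 vertices {0, 1, 2} are pairwise adjacent, and any tree decomposition puts a clique entirely inside one bag — forcing width ≥ 2. Hence tw(G) = 2 exactly.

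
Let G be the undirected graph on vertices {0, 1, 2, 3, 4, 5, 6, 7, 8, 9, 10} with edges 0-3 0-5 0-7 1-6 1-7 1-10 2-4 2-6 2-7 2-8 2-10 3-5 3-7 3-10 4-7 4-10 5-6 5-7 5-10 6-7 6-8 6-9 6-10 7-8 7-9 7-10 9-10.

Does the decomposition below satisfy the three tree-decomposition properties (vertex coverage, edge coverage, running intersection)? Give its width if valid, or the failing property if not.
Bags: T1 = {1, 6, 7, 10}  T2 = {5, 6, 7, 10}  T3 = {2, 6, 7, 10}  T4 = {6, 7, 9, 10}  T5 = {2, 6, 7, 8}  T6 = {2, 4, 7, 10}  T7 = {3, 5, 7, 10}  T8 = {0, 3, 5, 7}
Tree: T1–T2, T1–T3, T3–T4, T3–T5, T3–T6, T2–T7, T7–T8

Vertex coverage: the bags together contain {0, 1, 2, 3, 4, 5, 6, 7, 8, 9, 10}, the full vertex set. Edge coverage: each edge of G has both endpoints in at least one bag. Running intersection: for every vertex, the bags containing it form a connected subtree. All three properties hold, so this is a valid tree decomposition of width max|bag| − 1 = 3, and hence tw(G) ≤ 3.

Yes; width 3.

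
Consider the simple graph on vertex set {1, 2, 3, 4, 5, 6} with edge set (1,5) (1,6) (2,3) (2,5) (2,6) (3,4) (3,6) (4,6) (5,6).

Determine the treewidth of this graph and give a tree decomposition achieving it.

Treewidth 2.
One optimal decomposition is:
Bags: B1 = {1, 5, 6}  B2 = {2, 5, 6}  B3 = {2, 3, 6}  B4 = {3, 4, 6}
Tree: B1–B2, B2–B3, B3–B4

The largest bag has 3 vertices, giving width 2; this decomposition certifies tw(G) ≤ 2. For the lower bound, the 3 vertices {1, 5, 6} are pairwise adjacent, and any tree decomposition puts a clique entirely inside one bag — forcing width ≥ 2. Therefore the treewidth is 2.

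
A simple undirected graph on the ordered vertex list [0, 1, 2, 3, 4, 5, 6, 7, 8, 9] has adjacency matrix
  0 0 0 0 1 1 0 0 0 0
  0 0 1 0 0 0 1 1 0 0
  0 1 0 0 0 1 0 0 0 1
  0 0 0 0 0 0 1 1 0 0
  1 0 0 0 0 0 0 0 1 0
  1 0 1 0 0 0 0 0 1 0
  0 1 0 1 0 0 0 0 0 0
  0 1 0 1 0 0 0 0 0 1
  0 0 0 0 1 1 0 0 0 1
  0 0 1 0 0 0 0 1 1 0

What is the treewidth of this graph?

A width-2 tree decomposition is:
Bags: B1 = {3, 6, 7}  B2 = {1, 6, 7}  B3 = {1, 7, 9}  B4 = {1, 2, 9}  B5 = {2, 8, 9}  B6 = {2, 5, 8}  B7 = {4, 5, 8}  B8 = {0, 4, 5}
Tree: B1–B2, B2–B3, B3–B4, B4–B5, B5–B6, B6–B7, B7–B8
Each bag holds 3 vertices, so the decomposition has width 2, which upper-bounds the treewidth. The edges 3–6–1–7–3 form a cycle, so G is not a tree and its treewidth is at least 2. Combining the bounds, tw(G) = 2.

2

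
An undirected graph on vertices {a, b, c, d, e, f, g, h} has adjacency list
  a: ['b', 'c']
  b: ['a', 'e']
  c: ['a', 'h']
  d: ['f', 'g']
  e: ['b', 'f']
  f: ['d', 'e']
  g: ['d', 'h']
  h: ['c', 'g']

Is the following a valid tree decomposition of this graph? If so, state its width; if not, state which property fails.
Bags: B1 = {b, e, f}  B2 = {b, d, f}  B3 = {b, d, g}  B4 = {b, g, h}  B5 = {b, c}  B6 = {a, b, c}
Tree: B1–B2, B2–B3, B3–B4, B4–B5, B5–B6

A tree decomposition must satisfy three properties: every vertex lies in some bag; for every edge, both endpoints lie together in some bag; and for every vertex, the bags containing it form a connected subtree. Here edge (h,c) lies in no bag, so the decomposition is invalid.

No — edge (h,c) lies in no bag.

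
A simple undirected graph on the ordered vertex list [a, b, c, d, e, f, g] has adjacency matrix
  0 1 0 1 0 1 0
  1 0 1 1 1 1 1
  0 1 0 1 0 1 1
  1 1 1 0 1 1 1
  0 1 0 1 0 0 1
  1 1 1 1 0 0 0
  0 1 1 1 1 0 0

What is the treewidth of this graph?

3

A width-3 tree decomposition is:
Bags: B1 = {b, c, d, g}  B2 = {b, d, e, g}  B3 = {b, c, d, f}  B4 = {a, b, d, f}
Tree: B1–B2, B1–B3, B3–B4
Every bag has size at most 4, so the width is 4 − 1 = 3 and tw(G) ≤ 3. On the other hand G contains the 4-clique {b, d, e, g}. A clique must lie in a single bag of any decomposition, so no decomposition can have width below 3. Combining the bounds, tw(G) = 3.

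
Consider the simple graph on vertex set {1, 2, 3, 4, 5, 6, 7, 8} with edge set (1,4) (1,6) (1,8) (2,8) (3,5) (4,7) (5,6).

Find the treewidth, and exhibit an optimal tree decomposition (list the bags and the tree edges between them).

Every bag has size at most 2, so the width is 2 − 1 = 1 and tw(G) ≤ 1. Since G has at least one edge (e.g. 4–1), it is not an edgeless graph, so tw(G) ≥ 1. Therefore the treewidth is 1.

Treewidth 1.
Bags: B1 = {1, 4}  B2 = {1, 6}  B3 = {4, 7}  B4 = {1, 8}  B5 = {5, 6}  B6 = {2, 8}  B7 = {3, 5}
Tree: B1–B2, B1–B3, B1–B4, B2–B5, B4–B6, B5–B7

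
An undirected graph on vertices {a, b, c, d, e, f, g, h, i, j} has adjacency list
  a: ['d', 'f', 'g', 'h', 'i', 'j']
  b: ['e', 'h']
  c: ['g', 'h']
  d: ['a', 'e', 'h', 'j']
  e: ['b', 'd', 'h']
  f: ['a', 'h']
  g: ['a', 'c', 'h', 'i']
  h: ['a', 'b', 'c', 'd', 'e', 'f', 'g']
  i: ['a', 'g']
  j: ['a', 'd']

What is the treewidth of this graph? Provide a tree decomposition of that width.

Treewidth 2.
Bags: B1 = {d, e, h}  B2 = {a, d, h}  B3 = {b, e, h}  B4 = {a, g, h}  B5 = {a, f, h}  B6 = {c, g, h}  B7 = {a, g, i}  B8 = {a, d, j}
Tree: B1–B2, B1–B3, B2–B4, B2–B5, B4–B6, B4–B7, B2–B8

Each bag holds 3 vertices, so the decomposition has width 2, which upper-bounds the treewidth. For the lower bound, the 3 vertices {a, d, j} are pairwise adjacent, and any tree decomposition puts a clique entirely inside one bag — forcing width ≥ 2. Combining the bounds, tw(G) = 2.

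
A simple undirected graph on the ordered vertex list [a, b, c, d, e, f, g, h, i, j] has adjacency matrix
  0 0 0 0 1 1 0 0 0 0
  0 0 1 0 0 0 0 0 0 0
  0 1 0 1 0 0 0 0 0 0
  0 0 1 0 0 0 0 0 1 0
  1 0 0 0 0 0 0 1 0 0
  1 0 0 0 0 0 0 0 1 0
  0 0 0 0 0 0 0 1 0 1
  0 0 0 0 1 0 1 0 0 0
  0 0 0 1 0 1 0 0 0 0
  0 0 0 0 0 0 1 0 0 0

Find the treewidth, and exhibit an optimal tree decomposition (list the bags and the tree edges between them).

Treewidth 1.
Bags: B1 = {g, j}  B2 = {g, h}  B3 = {e, h}  B4 = {a, e}  B5 = {a, f}  B6 = {f, i}  B7 = {d, i}  B8 = {c, d}  B9 = {b, c}
Tree: B1–B2, B2–B3, B3–B4, B4–B5, B5–B6, B6–B7, B7–B8, B8–B9

The largest bag has 2 vertices, giving width 1; this decomposition certifies tw(G) ≤ 1. Any graph with an edge has treewidth ≥ 1, and G has the edge j–g. Therefore the treewidth is 1.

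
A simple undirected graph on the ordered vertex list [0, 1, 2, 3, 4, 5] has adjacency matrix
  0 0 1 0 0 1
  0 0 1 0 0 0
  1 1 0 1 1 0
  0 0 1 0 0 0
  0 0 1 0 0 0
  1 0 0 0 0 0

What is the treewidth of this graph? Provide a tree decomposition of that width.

Treewidth 1.
One optimal decomposition is:
Bags: B1 = {0, 2}  B2 = {0, 5}  B3 = {1, 2}  B4 = {2, 3}  B5 = {2, 4}
Tree: B1–B2, B1–B3, B3–B4, B4–B5

The largest bag has 2 vertices, giving width 1; this decomposition certifies tw(G) ≤ 1. Any graph with an edge has treewidth ≥ 1, and G has the edge 2–0. Combining the bounds, tw(G) = 1.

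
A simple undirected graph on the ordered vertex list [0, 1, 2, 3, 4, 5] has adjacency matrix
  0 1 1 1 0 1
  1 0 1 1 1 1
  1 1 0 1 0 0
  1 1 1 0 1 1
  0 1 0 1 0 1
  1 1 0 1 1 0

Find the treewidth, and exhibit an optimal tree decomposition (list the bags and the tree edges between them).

The largest bag has 4 vertices, giving width 3; this decomposition certifies tw(G) ≤ 3. On the other hand G contains the 4-clique {0, 1, 2, 3}. A clique must lie in a single bag of any decomposition, so no decomposition can have width below 3. Combining the bounds, tw(G) = 3.

Treewidth 3.
One optimal decomposition is:
Bags: B1 = {0, 1, 3, 5}  B2 = {0, 1, 2, 3}  B3 = {1, 3, 4, 5}
Tree: B1–B2, B1–B3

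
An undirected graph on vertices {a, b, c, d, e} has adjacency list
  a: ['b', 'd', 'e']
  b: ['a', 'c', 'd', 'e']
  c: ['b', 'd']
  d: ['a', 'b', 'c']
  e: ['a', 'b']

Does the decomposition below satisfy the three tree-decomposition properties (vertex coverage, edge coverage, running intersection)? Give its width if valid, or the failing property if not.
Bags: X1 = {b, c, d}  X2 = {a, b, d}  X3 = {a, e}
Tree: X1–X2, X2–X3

No — edge (b,e) lies in no bag.

A tree decomposition must satisfy three properties: every vertex lies in some bag; for every edge, both endpoints lie together in some bag; and for every vertex, the bags containing it form a connected subtree. Here edge (b,e) lies in no bag, so the decomposition is invalid.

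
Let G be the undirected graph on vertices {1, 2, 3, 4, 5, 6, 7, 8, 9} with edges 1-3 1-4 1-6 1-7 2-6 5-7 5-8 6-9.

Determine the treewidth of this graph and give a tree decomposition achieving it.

Every bag has size at most 2, so the width is 2 − 1 = 1 and tw(G) ≤ 1. G has an edge, so its treewidth is at least 1. The upper and lower bounds meet at 1, so that is the treewidth.

Treewidth 1.
Bags: B1 = {1, 6}  B2 = {1, 4}  B3 = {1, 7}  B4 = {5, 7}  B5 = {2, 6}  B6 = {5, 8}  B7 = {6, 9}  B8 = {1, 3}
Tree: B1–B2, B2–B3, B3–B4, B1–B5, B4–B6, B5–B7, B2–B8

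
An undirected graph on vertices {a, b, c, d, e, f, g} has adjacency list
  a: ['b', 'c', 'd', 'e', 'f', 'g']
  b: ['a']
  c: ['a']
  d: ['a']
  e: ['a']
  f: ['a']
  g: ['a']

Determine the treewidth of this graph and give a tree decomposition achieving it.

Treewidth 1.
Bags: B1 = {a, b}  B2 = {a, g}  B3 = {a, f}  B4 = {a, d}  B5 = {a, c}  B6 = {a, e}
Tree: B1–B2, B2–B3, B1–B4, B1–B5, B3–B6

Every bag has size at most 2, so the width is 2 − 1 = 1 and tw(G) ≤ 1. Since G has at least one edge (e.g. b–a), it is not an edgeless graph, so tw(G) ≥ 1. Therefore the treewidth is 1.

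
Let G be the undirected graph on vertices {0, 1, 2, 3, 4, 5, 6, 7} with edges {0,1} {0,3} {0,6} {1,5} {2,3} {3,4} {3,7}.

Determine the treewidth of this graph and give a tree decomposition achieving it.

Treewidth 1.
One optimal decomposition is:
Bags: B1 = {2, 3}  B2 = {0, 3}  B3 = {0, 6}  B4 = {0, 1}  B5 = {3, 4}  B6 = {1, 5}  B7 = {3, 7}
Tree: B1–B2, B2–B3, B3–B4, B2–B5, B4–B6, B2–B7

Every bag has size at most 2, so the width is 2 − 1 = 1 and tw(G) ≤ 1. Any graph with an edge has treewidth ≥ 1, and G has the edge 3–2. Hence tw(G) = 1 exactly.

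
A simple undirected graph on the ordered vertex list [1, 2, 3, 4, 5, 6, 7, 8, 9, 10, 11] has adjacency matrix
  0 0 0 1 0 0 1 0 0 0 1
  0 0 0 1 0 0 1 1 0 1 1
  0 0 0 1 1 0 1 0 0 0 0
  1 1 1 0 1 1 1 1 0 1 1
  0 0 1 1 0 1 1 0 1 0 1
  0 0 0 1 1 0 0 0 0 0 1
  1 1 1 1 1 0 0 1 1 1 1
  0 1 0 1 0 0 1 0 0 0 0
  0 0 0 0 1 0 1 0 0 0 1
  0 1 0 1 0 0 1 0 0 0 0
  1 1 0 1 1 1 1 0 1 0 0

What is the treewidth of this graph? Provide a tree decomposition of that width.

Each bag holds 4 vertices, so the decomposition has width 3, which upper-bounds the treewidth. On the other hand G contains the 4-clique {5, 7, 9, 11}. A clique must lie in a single bag of any decomposition, so no decomposition can have width below 3. Hence tw(G) = 3 exactly.

Treewidth 3.
One such decomposition:
Bags: B1 = {2, 4, 7, 11}  B2 = {4, 5, 7, 11}  B3 = {1, 4, 7, 11}  B4 = {4, 5, 6, 11}  B5 = {5, 7, 9, 11}  B6 = {3, 4, 5, 7}  B7 = {2, 4, 7, 10}  B8 = {2, 4, 7, 8}
Tree: B1–B2, B1–B3, B2–B4, B2–B5, B2–B6, B1–B7, B7–B8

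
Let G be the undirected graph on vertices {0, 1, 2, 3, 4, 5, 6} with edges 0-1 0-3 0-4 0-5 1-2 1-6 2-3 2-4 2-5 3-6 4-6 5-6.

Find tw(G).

3

A width-3 tree decomposition is:
Bags: B1 = {0, 2, 5, 6}  B2 = {0, 2, 4, 6}  B3 = {0, 2, 3, 6}  B4 = {0, 1, 2, 6}
Tree: B1–B2, B2–B3, B3–B4
Each bag holds 4 vertices, so the decomposition has width 3, which upper-bounds the treewidth. For the lower bound: the 4 vertex sets {2,5}, {0,4}, {6}, {3} are disjoint, each induces a connected subgraph, and every pair is joined by at least one edge of G. Contracting each set to a single vertex therefore yields K_{4} as a minor, and since treewidth is minor-monotone, tw(G) ≥ tw(K_{4}) = 3. Combining the bounds, tw(G) = 3.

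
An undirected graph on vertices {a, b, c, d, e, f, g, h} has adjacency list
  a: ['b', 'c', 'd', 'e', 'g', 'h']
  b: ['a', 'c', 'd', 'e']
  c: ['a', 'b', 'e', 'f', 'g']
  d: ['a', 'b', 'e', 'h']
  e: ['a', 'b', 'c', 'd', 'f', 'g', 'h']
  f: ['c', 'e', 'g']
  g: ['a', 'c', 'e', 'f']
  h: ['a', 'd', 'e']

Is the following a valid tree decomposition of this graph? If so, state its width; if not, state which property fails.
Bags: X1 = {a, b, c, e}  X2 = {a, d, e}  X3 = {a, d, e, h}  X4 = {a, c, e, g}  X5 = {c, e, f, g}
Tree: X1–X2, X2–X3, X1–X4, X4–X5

A tree decomposition must satisfy three properties: every vertex lies in some bag; for every edge, both endpoints lie together in some bag; and for every vertex, the bags containing it form a connected subtree. Here edge (b,d) lies in no bag, so the decomposition is invalid.

No — edge (b,d) lies in no bag.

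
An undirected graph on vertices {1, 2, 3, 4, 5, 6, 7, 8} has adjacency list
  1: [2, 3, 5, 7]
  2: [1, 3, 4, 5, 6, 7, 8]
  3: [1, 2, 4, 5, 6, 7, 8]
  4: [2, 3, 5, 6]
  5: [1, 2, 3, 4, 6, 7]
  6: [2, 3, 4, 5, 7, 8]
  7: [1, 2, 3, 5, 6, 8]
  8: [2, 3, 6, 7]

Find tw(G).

A width-4 tree decomposition is:
Bags: B1 = {2, 3, 5, 6, 7}  B2 = {2, 3, 4, 5, 6}  B3 = {2, 3, 6, 7, 8}  B4 = {1, 2, 3, 5, 7}
Tree: B1–B2, B1–B3, B1–B4
The largest bag has 5 vertices, giving width 4; this decomposition certifies tw(G) ≤ 4. Conversely, {2, 3, 6, 7, 8} is a clique of size 5, and the vertices of any clique must share a bag in every tree decomposition; so some bag has ≥ 5 vertices and tw(G) ≥ 4. Therefore the treewidth is 4.

4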